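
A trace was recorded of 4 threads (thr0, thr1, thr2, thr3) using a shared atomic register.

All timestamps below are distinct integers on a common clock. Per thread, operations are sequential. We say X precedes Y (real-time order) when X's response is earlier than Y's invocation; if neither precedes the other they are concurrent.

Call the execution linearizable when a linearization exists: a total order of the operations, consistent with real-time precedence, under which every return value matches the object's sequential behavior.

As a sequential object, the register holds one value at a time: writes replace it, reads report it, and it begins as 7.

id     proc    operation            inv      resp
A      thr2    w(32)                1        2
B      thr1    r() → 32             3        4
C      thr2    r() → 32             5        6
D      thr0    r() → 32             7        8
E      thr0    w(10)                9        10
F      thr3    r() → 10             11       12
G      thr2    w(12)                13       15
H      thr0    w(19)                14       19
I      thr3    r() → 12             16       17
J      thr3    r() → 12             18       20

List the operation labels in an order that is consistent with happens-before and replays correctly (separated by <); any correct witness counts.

A < B < C < D < E < F < G < I < J < H

step 1: A w(32) — value 32
step 2: B r() → 32 — value 32
step 3: C r() → 32 — value 32
step 4: D r() → 32 — value 32
step 5: E w(10) — value 10
step 6: F r() → 10 — value 10
step 7: G w(12) — value 12
step 8: I r() → 12 — value 12
step 9: J r() → 12 — value 12
step 10: H w(19) — value 19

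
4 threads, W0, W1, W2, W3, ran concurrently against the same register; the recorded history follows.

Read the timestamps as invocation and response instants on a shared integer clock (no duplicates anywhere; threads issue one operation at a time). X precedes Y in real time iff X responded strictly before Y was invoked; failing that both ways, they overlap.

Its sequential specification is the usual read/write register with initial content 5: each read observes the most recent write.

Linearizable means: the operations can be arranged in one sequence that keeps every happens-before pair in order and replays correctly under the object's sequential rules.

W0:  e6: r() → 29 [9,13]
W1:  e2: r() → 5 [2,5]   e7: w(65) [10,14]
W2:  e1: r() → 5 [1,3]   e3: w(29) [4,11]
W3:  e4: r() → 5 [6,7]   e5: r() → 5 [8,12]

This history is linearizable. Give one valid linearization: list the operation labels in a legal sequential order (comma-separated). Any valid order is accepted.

e1, e2, e4, e5, e3, e6, e7

step 1: e1 r() → 5 — value 5
step 2: e2 r() → 5 — value 5
step 3: e4 r() → 5 — value 5
step 4: e5 r() → 5 — value 5
step 5: e3 w(29) — value 29
step 6: e6 r() → 29 — value 29
step 7: e7 w(65) — value 65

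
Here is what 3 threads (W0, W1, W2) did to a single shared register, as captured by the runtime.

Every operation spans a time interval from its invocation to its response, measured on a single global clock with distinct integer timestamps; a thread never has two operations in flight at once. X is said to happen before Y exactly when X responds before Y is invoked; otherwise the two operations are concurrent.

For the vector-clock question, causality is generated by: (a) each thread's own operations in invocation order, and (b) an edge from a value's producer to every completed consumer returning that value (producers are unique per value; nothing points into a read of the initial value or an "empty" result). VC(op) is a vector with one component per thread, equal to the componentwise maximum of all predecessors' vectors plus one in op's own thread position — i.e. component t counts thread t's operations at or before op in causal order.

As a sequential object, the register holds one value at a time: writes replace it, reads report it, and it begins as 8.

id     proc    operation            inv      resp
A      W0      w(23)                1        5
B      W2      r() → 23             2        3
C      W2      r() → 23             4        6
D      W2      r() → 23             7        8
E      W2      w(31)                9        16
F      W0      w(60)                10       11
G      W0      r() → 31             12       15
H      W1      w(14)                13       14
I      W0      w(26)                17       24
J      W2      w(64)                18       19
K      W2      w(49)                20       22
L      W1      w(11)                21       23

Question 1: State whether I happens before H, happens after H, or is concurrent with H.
I spans [17,24], H spans [13,14]
resp(H)=14 < inv(I)=17

after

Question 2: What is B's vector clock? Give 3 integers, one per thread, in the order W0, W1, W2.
H, invoked 13, has no incoming edges; only W1's bump applies → (0, 1, 0)
A, invoked 1, has no incoming edges; only W0's bump applies → (1, 0, 0)
VC(L, invoked at 21): max of VC(H)=(0, 1, 0), then +1 on thread W1 → (0, 2, 0)
VC(B, invoked at 2): max of VC(A)=(1, 0, 0), then +1 on thread W2 → (1, 0, 1)
VC(F, invoked at 10): max of VC(A)=(1, 0, 0), then +1 on thread W0 → (2, 0, 0)
VC(C, invoked at 4): max of VC(A)=(1, 0, 0), VC(B)=(1, 0, 1), then +1 on thread W2 → (1, 0, 2)
VC(D, invoked at 7): max of VC(A)=(1, 0, 0), VC(C)=(1, 0, 2), then +1 on thread W2 → (1, 0, 3)
VC(E, invoked at 9): max of VC(D)=(1, 0, 3), then +1 on thread W2 → (1, 0, 4)
VC(J, invoked at 18): max of VC(E)=(1, 0, 4), then +1 on thread W2 → (1, 0, 5)
VC(K, invoked at 20): max of VC(J)=(1, 0, 5), then +1 on thread W2 → (1, 0, 6)
VC(G, invoked at 12): max of VC(E)=(1, 0, 4), VC(F)=(2, 0, 0), then +1 on thread W0 → (3, 0, 4)
VC(I, invoked at 17): max of VC(G)=(3, 0, 4), then +1 on thread W0 → (4, 0, 4)
target: VC(B) = (1, 0, 1)

(1, 0, 1)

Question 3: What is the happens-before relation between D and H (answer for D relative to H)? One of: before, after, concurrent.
D spans [7,8], H spans [13,14]
resp(D)=8 < inv(H)=13

before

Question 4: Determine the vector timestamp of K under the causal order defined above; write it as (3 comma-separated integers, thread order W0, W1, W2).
VC(H, invoked at 13): no causal predecessors; +1 on W1 → (0, 1, 0)
VC(A, invoked at 1): no causal predecessors; +1 on W0 → (1, 0, 0)
invoked at 21, L merges VC(H)=(0, 1, 0) and bumps W1's slot → (0, 2, 0)
invoked at 2, B merges VC(A)=(1, 0, 0) and bumps W2's slot → (1, 0, 1)
invoked at 10, F merges VC(A)=(1, 0, 0) and bumps W0's slot → (2, 0, 0)
invoked at 4, C merges VC(A)=(1, 0, 0), VC(B)=(1, 0, 1) and bumps W2's slot → (1, 0, 2)
invoked at 7, D merges VC(A)=(1, 0, 0), VC(C)=(1, 0, 2) and bumps W2's slot → (1, 0, 3)
invoked at 9, E merges VC(D)=(1, 0, 3) and bumps W2's slot → (1, 0, 4)
invoked at 18, J merges VC(E)=(1, 0, 4) and bumps W2's slot → (1, 0, 5)
invoked at 20, K merges VC(J)=(1, 0, 5) and bumps W2's slot → (1, 0, 6)
invoked at 12, G merges VC(E)=(1, 0, 4), VC(F)=(2, 0, 0) and bumps W0's slot → (3, 0, 4)
invoked at 17, I merges VC(G)=(3, 0, 4) and bumps W0's slot → (4, 0, 4)
target: VC(K) = (1, 0, 6)

(1, 0, 6)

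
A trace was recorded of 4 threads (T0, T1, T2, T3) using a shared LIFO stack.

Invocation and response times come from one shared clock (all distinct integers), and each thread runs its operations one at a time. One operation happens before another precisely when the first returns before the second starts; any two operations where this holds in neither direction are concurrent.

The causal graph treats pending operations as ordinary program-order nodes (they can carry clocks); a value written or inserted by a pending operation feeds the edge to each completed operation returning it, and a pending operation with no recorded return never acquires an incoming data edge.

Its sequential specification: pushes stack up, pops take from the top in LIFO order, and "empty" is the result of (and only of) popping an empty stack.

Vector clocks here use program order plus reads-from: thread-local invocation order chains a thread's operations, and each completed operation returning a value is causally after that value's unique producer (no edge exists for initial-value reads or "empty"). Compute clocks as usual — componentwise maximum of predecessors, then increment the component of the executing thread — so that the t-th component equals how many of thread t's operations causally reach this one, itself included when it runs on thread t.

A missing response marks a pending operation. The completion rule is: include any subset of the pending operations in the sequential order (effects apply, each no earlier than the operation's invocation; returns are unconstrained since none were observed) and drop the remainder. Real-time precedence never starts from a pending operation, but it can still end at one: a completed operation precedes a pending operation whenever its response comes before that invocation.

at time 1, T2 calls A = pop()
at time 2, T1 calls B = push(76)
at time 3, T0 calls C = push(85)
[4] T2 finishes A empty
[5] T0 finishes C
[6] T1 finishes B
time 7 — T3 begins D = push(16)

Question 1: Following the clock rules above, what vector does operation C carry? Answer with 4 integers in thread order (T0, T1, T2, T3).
(1, 0, 0, 0)

no predecessors for D (invoked 7): T3 increments from zero → (0, 0, 0, 1)
no predecessors for A (invoked 1): T2 increments from zero → (0, 0, 1, 0)
no predecessors for B (invoked 2): T1 increments from zero → (0, 1, 0, 0)
no predecessors for C (invoked 3): T0 increments from zero → (1, 0, 0, 0)
target: VC(C) = (1, 0, 0, 0)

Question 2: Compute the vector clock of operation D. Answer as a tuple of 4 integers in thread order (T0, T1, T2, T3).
(0, 0, 0, 1)

invoked at 7, D has no predecessors; its own T3 bump gives (0, 0, 0, 1)
invoked at 1, A has no predecessors; its own T2 bump gives (0, 0, 1, 0)
invoked at 2, B has no predecessors; its own T1 bump gives (0, 1, 0, 0)
invoked at 3, C has no predecessors; its own T0 bump gives (1, 0, 0, 0)
target: VC(D) = (0, 0, 0, 1)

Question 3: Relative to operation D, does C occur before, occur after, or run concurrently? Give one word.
before

C spans [3,5], D spans [7,…)
resp(C)=5 < inv(D)=7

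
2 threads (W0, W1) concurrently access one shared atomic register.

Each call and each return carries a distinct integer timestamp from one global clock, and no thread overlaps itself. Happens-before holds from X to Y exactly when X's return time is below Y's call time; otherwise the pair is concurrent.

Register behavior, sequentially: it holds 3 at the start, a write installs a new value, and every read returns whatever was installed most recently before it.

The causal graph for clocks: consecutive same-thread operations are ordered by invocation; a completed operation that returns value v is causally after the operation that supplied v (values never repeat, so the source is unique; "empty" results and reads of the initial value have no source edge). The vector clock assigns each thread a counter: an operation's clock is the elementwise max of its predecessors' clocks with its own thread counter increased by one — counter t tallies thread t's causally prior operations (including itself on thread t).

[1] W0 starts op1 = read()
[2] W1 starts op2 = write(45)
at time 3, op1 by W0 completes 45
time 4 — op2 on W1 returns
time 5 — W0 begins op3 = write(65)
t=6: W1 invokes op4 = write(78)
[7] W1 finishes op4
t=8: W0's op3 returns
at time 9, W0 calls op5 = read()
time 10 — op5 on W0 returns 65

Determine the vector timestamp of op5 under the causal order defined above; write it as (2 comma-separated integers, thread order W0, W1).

(3, 1)

invoked at 2, op2 has no predecessors; its own W1 bump gives (0, 1)
op4, invoked 6, takes VC(op2)=(0, 1) under max, adds 1 for W1 → (0, 2)
op1, invoked 1, takes VC(op2)=(0, 1) under max, adds 1 for W0 → (1, 1)
op3, invoked 5, takes VC(op1)=(1, 1) under max, adds 1 for W0 → (2, 1)
op5, invoked 9, takes VC(op3)=(2, 1) under max, adds 1 for W0 → (3, 1)
target: VC(op5) = (3, 1)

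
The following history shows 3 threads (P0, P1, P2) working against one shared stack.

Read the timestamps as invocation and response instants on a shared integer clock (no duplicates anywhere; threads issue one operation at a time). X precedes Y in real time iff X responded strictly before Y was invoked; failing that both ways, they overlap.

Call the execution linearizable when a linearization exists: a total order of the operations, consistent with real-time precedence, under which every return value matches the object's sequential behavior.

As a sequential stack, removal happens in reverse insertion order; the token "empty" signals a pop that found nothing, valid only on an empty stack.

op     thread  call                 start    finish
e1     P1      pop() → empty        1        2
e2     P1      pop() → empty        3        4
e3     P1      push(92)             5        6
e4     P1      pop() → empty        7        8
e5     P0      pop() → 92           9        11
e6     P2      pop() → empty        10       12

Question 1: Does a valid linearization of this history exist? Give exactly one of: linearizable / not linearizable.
not linearizable

events 1..7 are fine; event 8 — the response of e4 at time 8 — makes the prefix non-linearizable
exactly one order of the 4 completed ops respects real time; the stack replay fails
for example e1, e2, e3, e4 fails at step 4: e4 pop() → empty is not legal there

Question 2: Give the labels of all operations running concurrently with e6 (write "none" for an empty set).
e5

overlap test against e6 [10,12]: concurrent iff the interval meets 10..12
e1 [1,2]: before
e2 [3,4]: before
e3 [5,6]: before
e4 [7,8]: before
e5 [9,11]: concurrent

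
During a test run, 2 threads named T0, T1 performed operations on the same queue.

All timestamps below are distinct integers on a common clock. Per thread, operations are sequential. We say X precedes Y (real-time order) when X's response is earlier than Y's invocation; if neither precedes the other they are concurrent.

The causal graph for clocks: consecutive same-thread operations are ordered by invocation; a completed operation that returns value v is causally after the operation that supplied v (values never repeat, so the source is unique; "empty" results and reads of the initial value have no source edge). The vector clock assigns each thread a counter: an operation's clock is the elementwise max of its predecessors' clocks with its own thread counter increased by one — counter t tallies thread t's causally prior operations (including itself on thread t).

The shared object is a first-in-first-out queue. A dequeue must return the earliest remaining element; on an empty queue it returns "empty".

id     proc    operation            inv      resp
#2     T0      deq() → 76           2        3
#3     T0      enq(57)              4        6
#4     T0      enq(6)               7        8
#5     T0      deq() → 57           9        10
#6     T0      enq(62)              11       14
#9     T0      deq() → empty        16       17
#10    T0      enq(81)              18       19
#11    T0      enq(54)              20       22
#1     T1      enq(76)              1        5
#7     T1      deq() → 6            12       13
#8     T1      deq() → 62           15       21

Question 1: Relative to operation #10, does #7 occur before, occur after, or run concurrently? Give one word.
Answer: before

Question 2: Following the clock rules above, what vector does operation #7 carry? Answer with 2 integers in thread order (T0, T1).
Answer: (3, 2)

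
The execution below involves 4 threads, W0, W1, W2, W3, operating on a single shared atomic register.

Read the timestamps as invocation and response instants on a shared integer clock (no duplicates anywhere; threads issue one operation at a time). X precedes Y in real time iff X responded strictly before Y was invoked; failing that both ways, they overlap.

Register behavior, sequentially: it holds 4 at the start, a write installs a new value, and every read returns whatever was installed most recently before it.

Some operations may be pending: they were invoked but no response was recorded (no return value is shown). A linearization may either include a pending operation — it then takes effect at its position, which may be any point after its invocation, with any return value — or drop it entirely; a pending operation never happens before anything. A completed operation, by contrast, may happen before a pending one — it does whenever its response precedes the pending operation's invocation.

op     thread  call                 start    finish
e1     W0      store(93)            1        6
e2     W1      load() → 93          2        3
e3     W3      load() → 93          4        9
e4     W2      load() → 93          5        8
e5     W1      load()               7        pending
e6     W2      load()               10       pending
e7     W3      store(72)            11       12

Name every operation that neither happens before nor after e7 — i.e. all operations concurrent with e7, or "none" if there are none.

e5, e6

e7 runs from 11 to 12; window-overlapping ops are concurrent
e1 [1,6]: before
e2 [2,3]: before
e3 [4,9]: before
e4 [5,8]: before
e5 [7,…): concurrent
e6 [10,…): concurrent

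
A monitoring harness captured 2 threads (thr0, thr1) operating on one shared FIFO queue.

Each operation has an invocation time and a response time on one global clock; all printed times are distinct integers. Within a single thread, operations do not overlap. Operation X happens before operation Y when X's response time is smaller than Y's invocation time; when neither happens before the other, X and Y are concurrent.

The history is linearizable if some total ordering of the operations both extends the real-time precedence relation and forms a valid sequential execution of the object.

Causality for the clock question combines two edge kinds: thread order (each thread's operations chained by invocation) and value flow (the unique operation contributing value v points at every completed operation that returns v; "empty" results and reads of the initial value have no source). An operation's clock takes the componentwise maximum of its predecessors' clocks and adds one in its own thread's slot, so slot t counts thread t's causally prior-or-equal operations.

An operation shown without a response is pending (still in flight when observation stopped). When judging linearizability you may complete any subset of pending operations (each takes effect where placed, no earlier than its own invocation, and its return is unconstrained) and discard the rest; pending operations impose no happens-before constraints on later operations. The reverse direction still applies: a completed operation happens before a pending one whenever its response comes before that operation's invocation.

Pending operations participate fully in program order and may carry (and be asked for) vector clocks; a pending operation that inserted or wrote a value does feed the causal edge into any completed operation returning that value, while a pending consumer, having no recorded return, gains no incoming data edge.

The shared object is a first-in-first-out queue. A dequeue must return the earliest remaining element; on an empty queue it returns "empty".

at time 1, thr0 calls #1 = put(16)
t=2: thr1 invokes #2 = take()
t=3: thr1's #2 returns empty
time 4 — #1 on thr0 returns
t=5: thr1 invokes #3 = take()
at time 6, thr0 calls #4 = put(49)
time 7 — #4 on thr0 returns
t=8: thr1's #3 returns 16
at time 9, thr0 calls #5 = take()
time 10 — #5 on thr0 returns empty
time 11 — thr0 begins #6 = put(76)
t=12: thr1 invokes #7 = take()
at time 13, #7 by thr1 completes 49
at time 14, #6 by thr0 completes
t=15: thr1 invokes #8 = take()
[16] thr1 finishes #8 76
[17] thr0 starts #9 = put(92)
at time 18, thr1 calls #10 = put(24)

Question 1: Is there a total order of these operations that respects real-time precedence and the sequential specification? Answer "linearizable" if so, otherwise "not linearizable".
through event 9 a valid linearization exists; event 10 (#5 responding at time 10) ends that
4 orders of the 5 completed FIFO queue ops respect real time; none is legal
for example #1, #2, #3, #4, #5 fails at step 2: #2 take() → empty is not legal there
for example #1, #2, #4, #3, #5 fails at step 2: #2 take() → empty is not legal there

not linearizable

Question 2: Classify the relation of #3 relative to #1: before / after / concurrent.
#3 spans [5,8], #1 spans [1,4]
resp(#1)=4 < inv(#3)=5

after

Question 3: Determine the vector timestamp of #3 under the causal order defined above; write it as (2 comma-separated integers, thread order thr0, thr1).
#2 (invocation 2): nothing precedes it; thr1's component alone gives (0, 1)
#1 (invocation 1): nothing precedes it; thr0's component alone gives (1, 0)
from VC(#1)=(1, 0), #4 (invoked 6) maxes components and bumps thr0 → (2, 0)
from VC(#1)=(1, 0), VC(#2)=(0, 1), #3 (invoked 5) maxes components and bumps thr1 → (1, 2)
from VC(#4)=(2, 0), #5 (invoked 9) maxes components and bumps thr0 → (3, 0)
from VC(#5)=(3, 0), #6 (invoked 11) maxes components and bumps thr0 → (4, 0)
from VC(#3)=(1, 2), VC(#4)=(2, 0), #7 (invoked 12) maxes components and bumps thr1 → (2, 3)
from VC(#6)=(4, 0), #9 (invoked 17) maxes components and bumps thr0 → (5, 0)
from VC(#6)=(4, 0), VC(#7)=(2, 3), #8 (invoked 15) maxes components and bumps thr1 → (4, 4)
from VC(#8)=(4, 4), #10 (invoked 18) maxes components and bumps thr1 → (4, 5)
target: VC(#3) = (1, 2)

(1, 2)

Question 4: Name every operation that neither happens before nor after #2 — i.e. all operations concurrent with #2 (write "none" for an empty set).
#2 spans [2,3]: anything still running between times 2 and 3 counts as concurrent
#1 [1,4]: concurrent
#3 [5,8]: after
#4 [6,7]: after
#5 [9,10]: after
#6 [11,14]: after
#7 [12,13]: after
#8 [15,16]: after
#9 [17,…): after
#10 [18,…): after

#1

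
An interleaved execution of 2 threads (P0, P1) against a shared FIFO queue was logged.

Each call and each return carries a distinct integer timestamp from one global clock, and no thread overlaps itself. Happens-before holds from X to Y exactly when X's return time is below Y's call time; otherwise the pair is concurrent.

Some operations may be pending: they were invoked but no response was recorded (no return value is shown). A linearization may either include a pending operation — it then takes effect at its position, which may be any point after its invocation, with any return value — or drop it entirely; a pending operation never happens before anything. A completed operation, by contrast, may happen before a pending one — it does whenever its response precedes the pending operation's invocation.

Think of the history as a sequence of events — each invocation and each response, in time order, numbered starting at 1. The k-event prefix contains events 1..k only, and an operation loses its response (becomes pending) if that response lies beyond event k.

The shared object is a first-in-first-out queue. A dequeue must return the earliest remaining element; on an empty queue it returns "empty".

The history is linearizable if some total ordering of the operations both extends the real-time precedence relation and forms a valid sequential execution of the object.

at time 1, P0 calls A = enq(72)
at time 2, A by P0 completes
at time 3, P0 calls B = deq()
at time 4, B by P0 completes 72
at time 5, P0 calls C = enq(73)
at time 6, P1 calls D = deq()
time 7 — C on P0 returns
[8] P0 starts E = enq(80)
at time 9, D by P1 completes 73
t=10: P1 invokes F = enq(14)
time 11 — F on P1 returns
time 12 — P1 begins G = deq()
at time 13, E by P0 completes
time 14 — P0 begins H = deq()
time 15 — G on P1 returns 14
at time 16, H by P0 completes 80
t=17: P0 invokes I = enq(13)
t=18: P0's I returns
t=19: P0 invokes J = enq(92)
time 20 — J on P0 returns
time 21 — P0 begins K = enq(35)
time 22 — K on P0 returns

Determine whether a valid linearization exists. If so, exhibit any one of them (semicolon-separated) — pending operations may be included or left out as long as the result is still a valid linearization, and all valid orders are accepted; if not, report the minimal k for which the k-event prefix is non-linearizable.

linearizable — witness: A; B; C; D; E; F; H; G; I; J; K

after step 1 (A enq(72)): queue <72>
after step 2 (B deq() → 72): queue <>
after step 3 (C enq(73)): queue <73>
after step 4 (D deq() → 73): queue <>
after step 5 (E enq(80)): queue <80>
after step 6 (F enq(14)): queue <80,14>
after step 7 (H deq() → 80): queue <14>
after step 8 (G deq() → 14): queue <>
after step 9 (I enq(13)): queue <13>
after step 10 (J enq(92)): queue <13,92>
after step 11 (K enq(35)): queue <13,92,35>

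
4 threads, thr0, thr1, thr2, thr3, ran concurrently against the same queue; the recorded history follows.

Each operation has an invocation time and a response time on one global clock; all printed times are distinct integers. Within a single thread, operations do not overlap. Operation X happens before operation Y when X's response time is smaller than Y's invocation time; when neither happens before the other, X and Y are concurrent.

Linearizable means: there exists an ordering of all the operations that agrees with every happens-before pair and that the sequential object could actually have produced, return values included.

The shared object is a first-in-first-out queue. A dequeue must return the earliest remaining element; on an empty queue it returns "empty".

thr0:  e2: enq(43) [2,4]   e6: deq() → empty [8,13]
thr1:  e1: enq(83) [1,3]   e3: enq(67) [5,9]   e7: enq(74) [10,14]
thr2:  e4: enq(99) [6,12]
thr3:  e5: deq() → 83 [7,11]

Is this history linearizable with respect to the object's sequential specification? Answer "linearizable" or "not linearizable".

already the first 13 events (up to e6's response at time 13) admit no linearization; the first 12 still do
all 48 real-time-respecting orders fail — 6 completed queue operations, no legal replay
including or dropping the 1 pending operation (e7) in any combination fails
e.g. e1, e2, e3, e4, e5, e6 (pending dropped): illegal at step 6, since e6 deq() → empty cannot apply there
e.g. e1, e2, e3, e4, e6, e5 (pending dropped): illegal at step 5, since e6 deq() → empty cannot apply there

not linearizable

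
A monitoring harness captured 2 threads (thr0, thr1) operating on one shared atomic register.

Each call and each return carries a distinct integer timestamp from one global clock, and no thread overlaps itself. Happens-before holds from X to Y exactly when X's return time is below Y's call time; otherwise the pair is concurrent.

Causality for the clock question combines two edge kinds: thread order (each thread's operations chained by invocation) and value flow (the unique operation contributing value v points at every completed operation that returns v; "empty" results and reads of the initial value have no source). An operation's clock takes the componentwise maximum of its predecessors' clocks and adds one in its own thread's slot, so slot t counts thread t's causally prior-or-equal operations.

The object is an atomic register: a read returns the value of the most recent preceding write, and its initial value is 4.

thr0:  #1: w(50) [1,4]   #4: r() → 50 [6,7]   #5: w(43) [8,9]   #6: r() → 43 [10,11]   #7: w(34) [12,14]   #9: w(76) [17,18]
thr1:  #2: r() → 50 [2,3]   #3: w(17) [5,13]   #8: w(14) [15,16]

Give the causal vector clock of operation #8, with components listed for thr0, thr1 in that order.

no predecessors for #1 (invoked 1): thr0 increments from zero → (1, 0)
from VC(#1)=(1, 0), #2 (invoked 2) maxes components and bumps thr1 → (1, 1)
from VC(#1)=(1, 0), #4 (invoked 6) maxes components and bumps thr0 → (2, 0)
from VC(#2)=(1, 1), #3 (invoked 5) maxes components and bumps thr1 → (1, 2)
from VC(#4)=(2, 0), #5 (invoked 8) maxes components and bumps thr0 → (3, 0)
from VC(#3)=(1, 2), #8 (invoked 15) maxes components and bumps thr1 → (1, 3)
from VC(#5)=(3, 0), #6 (invoked 10) maxes components and bumps thr0 → (4, 0)
from VC(#6)=(4, 0), #7 (invoked 12) maxes components and bumps thr0 → (5, 0)
from VC(#7)=(5, 0), #9 (invoked 17) maxes components and bumps thr0 → (6, 0)
target: VC(#8) = (1, 3)

(1, 3)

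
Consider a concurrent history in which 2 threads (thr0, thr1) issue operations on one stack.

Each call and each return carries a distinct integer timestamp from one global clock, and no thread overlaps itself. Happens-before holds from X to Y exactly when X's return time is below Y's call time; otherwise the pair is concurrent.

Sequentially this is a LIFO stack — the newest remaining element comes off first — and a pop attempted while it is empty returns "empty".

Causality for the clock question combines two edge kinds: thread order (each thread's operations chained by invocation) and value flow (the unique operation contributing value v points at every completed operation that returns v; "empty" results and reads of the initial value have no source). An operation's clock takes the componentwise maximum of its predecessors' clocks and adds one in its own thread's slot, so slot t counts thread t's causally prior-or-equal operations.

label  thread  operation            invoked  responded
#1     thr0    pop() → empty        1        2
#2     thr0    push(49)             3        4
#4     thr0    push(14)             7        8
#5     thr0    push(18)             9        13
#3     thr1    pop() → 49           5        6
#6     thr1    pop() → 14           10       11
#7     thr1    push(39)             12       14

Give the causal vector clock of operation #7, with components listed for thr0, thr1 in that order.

(3, 3)

invoked at 1, #1 has no predecessors; its own thr0 bump gives (1, 0)
#2 (invocation 3): componentwise max over VC(#1)=(1, 0), +1 at thr0, giving (2, 0)
#3 (invocation 5): componentwise max over VC(#2)=(2, 0), +1 at thr1, giving (2, 1)
#4 (invocation 7): componentwise max over VC(#2)=(2, 0), +1 at thr0, giving (3, 0)
#5 (invocation 9): componentwise max over VC(#4)=(3, 0), +1 at thr0, giving (4, 0)
#6 (invocation 10): componentwise max over VC(#3)=(2, 1), VC(#4)=(3, 0), +1 at thr1, giving (3, 2)
#7 (invocation 12): componentwise max over VC(#6)=(3, 2), +1 at thr1, giving (3, 3)
target: VC(#7) = (3, 3)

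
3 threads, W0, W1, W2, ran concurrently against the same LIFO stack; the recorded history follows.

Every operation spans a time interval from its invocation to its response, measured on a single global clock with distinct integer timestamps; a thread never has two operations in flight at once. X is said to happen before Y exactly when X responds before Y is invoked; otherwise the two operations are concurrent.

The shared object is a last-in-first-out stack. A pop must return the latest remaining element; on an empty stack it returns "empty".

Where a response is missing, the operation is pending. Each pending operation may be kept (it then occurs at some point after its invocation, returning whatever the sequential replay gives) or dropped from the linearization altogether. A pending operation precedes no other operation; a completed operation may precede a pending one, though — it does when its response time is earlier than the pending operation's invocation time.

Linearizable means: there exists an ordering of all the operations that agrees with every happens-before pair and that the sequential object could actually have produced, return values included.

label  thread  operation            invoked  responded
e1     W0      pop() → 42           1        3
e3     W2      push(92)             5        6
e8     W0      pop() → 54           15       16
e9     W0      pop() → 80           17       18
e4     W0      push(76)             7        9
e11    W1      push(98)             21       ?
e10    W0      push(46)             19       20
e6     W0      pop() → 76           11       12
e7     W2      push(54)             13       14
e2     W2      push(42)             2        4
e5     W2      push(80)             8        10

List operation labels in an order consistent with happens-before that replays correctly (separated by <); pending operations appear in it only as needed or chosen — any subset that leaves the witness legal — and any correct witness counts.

e2 < e1 < e3 < e5 < e4 < e6 < e7 < e8 < e9 < e10

step 1: e2 push(42) — stack <42>
step 2: e1 pop() → 42 — stack <>
step 3: e3 push(92) — stack <92>
step 4: e5 push(80) — stack <92,80>
step 5: e4 push(76) — stack <92,80,76>
step 6: e6 pop() → 76 — stack <92,80>
step 7: e7 push(54) — stack <92,80,54>
step 8: e8 pop() → 54 — stack <92,80>
step 9: e9 pop() → 80 — stack <92>
step 10: e10 push(46) — stack <92,46>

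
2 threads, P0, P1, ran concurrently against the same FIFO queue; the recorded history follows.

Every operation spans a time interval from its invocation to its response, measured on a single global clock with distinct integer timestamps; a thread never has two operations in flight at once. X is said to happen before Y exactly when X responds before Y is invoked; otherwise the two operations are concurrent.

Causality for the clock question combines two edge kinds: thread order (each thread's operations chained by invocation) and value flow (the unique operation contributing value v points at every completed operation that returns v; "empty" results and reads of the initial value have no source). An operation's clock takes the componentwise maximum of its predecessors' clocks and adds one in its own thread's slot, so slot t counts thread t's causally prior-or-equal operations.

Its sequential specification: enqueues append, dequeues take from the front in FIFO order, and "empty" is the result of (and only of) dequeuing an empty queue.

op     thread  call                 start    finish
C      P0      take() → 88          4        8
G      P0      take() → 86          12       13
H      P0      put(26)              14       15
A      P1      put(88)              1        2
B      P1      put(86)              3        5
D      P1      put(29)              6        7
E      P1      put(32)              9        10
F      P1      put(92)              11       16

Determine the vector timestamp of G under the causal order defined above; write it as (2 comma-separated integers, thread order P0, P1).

(2, 2)

VC(A, invoked at 1): no causal predecessors; +1 on P1 → (0, 1)
from VC(A)=(0, 1), B (invoked 3) maxes components and bumps P1 → (0, 2)
from VC(A)=(0, 1), C (invoked 4) maxes components and bumps P0 → (1, 1)
from VC(B)=(0, 2), D (invoked 6) maxes components and bumps P1 → (0, 3)
from VC(D)=(0, 3), E (invoked 9) maxes components and bumps P1 → (0, 4)
from VC(B)=(0, 2), VC(C)=(1, 1), G (invoked 12) maxes components and bumps P0 → (2, 2)
from VC(E)=(0, 4), F (invoked 11) maxes components and bumps P1 → (0, 5)
from VC(G)=(2, 2), H (invoked 14) maxes components and bumps P0 → (3, 2)
target: VC(G) = (2, 2)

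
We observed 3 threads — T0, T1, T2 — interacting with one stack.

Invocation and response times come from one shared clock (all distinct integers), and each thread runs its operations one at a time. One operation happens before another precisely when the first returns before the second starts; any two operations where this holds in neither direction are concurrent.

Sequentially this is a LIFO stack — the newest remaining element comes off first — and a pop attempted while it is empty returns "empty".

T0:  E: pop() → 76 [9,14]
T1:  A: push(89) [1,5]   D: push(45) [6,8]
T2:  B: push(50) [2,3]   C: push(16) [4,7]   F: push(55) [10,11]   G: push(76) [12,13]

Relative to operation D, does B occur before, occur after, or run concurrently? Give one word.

B spans [2,3], D spans [6,8]
resp(B)=3 < inv(D)=6

before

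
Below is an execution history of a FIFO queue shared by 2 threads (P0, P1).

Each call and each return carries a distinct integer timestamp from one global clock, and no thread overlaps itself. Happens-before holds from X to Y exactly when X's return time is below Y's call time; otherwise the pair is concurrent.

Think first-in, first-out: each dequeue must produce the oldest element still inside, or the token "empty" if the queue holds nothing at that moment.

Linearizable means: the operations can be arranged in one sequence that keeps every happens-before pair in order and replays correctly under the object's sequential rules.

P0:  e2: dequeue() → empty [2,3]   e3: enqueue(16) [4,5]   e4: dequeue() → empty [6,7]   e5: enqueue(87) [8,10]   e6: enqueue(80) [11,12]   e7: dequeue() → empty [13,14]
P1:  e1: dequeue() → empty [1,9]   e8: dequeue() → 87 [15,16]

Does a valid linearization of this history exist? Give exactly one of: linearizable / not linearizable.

already the first 9 events (up to e1's response at time 9) admit no linearization; the first 8 still do
every one of the 4 real-time-consistent orders over 4 completed FIFO queue ops fails the sequential spec
no escape via the 1 pending operation (e5): every completion choice fails
e.g. e1, e2, e3, e4 (pending dropped): illegal at step 4, since e4 dequeue() → empty cannot apply there
e.g. e2, e1, e3, e4 (pending dropped): illegal at step 4, since e4 dequeue() → empty cannot apply there

not linearizable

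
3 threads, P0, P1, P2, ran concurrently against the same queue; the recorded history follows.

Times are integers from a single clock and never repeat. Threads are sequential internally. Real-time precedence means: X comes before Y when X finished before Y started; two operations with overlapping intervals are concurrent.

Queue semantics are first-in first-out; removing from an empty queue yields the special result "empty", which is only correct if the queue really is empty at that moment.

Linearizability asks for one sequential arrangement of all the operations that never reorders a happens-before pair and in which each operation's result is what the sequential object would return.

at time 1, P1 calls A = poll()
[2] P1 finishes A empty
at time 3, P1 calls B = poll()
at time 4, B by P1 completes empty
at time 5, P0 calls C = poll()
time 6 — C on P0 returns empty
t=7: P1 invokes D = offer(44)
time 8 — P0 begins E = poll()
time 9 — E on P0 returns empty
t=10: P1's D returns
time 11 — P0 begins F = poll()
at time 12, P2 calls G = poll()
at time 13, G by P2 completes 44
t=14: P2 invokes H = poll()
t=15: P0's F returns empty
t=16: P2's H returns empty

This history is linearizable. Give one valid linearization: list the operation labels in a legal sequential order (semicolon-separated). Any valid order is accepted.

after step 1 (A poll() → empty): queue <>
after step 2 (B poll() → empty): queue <>
after step 3 (C poll() → empty): queue <>
after step 4 (E poll() → empty): queue <>
after step 5 (D offer(44)): queue <44>
after step 6 (G poll() → 44): queue <>
after step 7 (F poll() → empty): queue <>
after step 8 (H poll() → empty): queue <>

A; B; C; E; D; G; F; H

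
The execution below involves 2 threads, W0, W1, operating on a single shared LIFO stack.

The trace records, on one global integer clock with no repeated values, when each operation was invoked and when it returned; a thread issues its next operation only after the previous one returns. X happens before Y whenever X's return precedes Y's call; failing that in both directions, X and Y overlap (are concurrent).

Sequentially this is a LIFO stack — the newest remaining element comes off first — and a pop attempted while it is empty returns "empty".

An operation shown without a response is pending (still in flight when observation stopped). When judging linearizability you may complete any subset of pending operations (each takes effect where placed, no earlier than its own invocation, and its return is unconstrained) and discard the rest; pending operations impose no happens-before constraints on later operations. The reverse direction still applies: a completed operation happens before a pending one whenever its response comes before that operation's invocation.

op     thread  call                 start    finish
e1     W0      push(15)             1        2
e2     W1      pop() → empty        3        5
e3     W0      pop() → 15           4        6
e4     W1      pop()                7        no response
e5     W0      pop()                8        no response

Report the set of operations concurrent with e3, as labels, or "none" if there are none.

e2

overlap test against e3 [4,6]: concurrent iff the interval meets 4..6
e1 [1,2]: before
e2 [3,5]: concurrent
e4 [7,…): after
e5 [8,…): after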